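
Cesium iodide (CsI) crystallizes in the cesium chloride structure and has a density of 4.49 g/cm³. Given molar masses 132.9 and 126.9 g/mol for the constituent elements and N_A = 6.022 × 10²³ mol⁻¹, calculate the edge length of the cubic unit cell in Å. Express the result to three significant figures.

M(CsI) = 259.8 g/mol; Z = 1 formula unit per cell.
a³ = Z·M/(N_A·ρ) = 1 × 259.8 / (6.022 × 10²³ × 4.49) = 9.608 × 10^-23 cm³, so a = 4.580 × 10^-8 cm = 4.58 Å.

4.58 Å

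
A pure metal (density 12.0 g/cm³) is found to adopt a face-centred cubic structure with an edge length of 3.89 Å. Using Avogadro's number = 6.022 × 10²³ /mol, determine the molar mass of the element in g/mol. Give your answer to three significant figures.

106 g/mol

An FCC cell has Z = 4 atoms; a = 3.890 × 10^-8 cm.
M = ρ·N_A·a³/Z = 12.0 × 6.022 × 10²³ × 5.886 × 10^-23 / 4 = 106 g/mol.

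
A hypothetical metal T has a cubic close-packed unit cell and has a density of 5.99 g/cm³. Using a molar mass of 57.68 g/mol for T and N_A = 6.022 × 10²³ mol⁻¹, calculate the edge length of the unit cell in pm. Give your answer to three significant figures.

400 pm

With Z = 4 atoms per FCC cell, a³ = Z·M/(N_A·ρ) = 4 × 57.68 / (6.022 × 10²³ × 5.990 g/cm³) = 6.396 × 10^-23 cm³.
a = (6.396 × 10^-23)^(1/3) = 3.999 × 10^-8 cm = 400 pm.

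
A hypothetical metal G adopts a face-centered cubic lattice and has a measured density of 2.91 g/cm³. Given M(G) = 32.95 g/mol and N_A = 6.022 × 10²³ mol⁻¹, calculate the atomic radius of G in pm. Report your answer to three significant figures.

149 pm

For an FCC cell (Z = 4), a³ = Z·M/(N_A·ρ) = 4 × 32.95 / (6.022 × 10²³ × 2.910) = 7.521 × 10^-23 cm³, so a = 4.221 × 10^-8 cm = 422.1 pm.
Atoms touch along the face diagonal, so √2·a = 4r, so r = 0.3536 × a = 149 pm.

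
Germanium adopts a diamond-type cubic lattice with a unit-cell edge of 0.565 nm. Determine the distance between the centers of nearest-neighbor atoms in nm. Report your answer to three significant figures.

In a diamond cubic structure, nearest neighbors lie along the body diagonal with √3·a = 8r; the nearest-neighbor distance equals 2r = 0.4330·a.
d = 0.4330 × 0.565 = 0.245 nm.

0.245 nm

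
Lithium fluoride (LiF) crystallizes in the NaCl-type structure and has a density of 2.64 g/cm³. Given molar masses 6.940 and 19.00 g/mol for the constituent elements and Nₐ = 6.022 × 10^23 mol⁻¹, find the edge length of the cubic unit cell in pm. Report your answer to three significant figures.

M(LiF) = 25.94 g/mol; Z = 4 formula units per cell.
a³ = Z·M/(N_A·ρ) = 4 × 25.94 / (6.022 × 10²³ × 2.64) = 6.527 × 10^-23 cm³, so a = 4.026 × 10^-8 cm = 403 pm.

403 pm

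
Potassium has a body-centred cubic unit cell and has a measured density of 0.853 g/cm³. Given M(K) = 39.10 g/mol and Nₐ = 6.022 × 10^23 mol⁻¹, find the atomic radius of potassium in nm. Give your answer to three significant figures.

0.231 nm

For a BCC cell (Z = 2), a³ = Z·M/(N_A·ρ) = 2 × 39.10 / (6.022 × 10²³ × 0.8530) = 1.522 × 10^-22 cm³, so a = 5.340 × 10^-8 cm = 0.5340 nm.
Atoms touch along the body diagonal, so √3·a = 4r, so r = 0.4330 × a = 0.231 nm.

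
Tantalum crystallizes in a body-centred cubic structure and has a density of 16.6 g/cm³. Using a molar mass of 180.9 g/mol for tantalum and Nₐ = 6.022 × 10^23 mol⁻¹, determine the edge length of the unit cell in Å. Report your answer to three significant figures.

3.31 Å

With Z = 2 atoms per BCC cell, a³ = Z·M/(N_A·ρ) = 2 × 180.9 / (6.022 × 10²³ × 16.60 g/cm³) = 3.619 × 10^-23 cm³.
a = (3.619 × 10^-23)^(1/3) = 3.308 × 10^-8 cm = 3.31 Å.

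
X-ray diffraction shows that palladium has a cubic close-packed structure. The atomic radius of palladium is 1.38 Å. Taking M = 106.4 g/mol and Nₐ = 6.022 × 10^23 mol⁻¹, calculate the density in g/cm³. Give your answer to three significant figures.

In an FCC lattice, atoms touch along the face diagonal, so √2·a = 4r, giving a = 3.903 Å = 3.903 × 10^-8 cm.
With Z = 4, ρ = Z·M/(N_A·a³) = 4 × 106.4 / (6.022 × 10²³ × 5.947 × 10^-23) = 11.88 g/cm³.

11.9 g/cm³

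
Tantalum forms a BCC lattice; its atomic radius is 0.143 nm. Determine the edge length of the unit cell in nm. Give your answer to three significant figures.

In a BCC lattice, atoms touch along the body diagonal, so √3·a = 4r.
a = 4r/√3 = 4 × 0.143 / 1.7321 = 0.330 nm.

0.330 nm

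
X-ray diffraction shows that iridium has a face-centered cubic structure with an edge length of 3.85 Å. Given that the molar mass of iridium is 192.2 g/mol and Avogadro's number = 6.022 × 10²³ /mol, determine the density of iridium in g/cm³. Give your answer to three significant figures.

An FCC unit cell contains Z = 4 atoms.
Cell volume: a³ = (3.85 Å)³ = (3.850 × 10^-8 cm)³ = 5.707 × 10^-23 cm³.
ρ = Z·M/(N_A·a³) = 4 × 192.2 / (6.022 × 10²³ × 5.707 × 10^-23) = 22.37 g/cm³.

22.4 g/cm³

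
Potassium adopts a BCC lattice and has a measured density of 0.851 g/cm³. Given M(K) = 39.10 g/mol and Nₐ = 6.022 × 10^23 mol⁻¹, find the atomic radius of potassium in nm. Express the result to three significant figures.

For a BCC cell (Z = 2), a³ = Z·M/(N_A·ρ) = 2 × 39.10 / (6.022 × 10²³ × 0.8510) = 1.526 × 10^-22 cm³, so a = 5.344 × 10^-8 cm = 0.5344 nm.
Atoms touch along the body diagonal, so √3·a = 4r, so r = 0.4330 × a = 0.231 nm.

0.231 nm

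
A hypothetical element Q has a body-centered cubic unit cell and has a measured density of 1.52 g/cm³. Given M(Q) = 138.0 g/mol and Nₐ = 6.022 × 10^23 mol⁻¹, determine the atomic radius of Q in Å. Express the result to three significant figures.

For a BCC cell (Z = 2), a³ = Z·M/(N_A·ρ) = 2 × 138.0 / (6.022 × 10²³ × 1.520) = 3.015 × 10^-22 cm³, so a = 6.706 × 10^-8 cm = 6.706 Å.
Atoms touch along the body diagonal, so √3·a = 4r, so r = 0.4330 × a = 2.90 Å.

2.90 Å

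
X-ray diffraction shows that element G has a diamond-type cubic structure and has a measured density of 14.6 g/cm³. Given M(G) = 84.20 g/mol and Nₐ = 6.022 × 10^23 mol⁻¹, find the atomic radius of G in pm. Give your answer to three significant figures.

For a diamond cubic cell (Z = 8), a³ = Z·M/(N_A·ρ) = 8 × 84.20 / (6.022 × 10²³ × 14.60) = 7.661 × 10^-23 cm³, so a = 4.247 × 10^-8 cm = 424.7 pm.
Nearest neighbors lie along the body diagonal with √3·a = 8r, so r = 0.2165 × a = 92.0 pm.

92.0 pm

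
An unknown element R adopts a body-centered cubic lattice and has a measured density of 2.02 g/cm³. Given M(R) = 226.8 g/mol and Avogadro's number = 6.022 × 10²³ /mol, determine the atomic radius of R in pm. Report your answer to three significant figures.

For a BCC cell (Z = 2), a³ = Z·M/(N_A·ρ) = 2 × 226.8 / (6.022 × 10²³ × 2.020) = 3.729 × 10^-22 cm³, so a = 7.198 × 10^-8 cm = 719.8 pm.
Atoms touch along the body diagonal, so √3·a = 4r, so r = 0.4330 × a = 312 pm.

312 pm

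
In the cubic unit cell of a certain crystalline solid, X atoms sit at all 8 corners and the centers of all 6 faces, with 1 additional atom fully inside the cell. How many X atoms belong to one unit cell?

5

Corner atoms are shared by 8 cells (1/8 each), face atoms by 2 (1/2 each), interior atoms are unshared.
Net atoms = 8 × 1/8 + 6 × 1/2 + 1 = 1 + 3 + 1 = 5.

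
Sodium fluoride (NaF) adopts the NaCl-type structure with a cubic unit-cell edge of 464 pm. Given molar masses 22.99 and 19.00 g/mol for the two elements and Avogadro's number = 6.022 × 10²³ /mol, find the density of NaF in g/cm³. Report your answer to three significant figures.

2.79 g/cm³

The NaCl-type structure contains Z = 4 formula units per cell; M(NaF) = 22.99 + 19.00 = 41.99 g/mol.
a³ = (4.640 × 10^-8 cm)³ = 9.990 × 10^-23 cm³.
ρ = 4 × 41.99 / (6.022 × 10²³ × 9.990 × 10^-23) = 2.792 g/cm³.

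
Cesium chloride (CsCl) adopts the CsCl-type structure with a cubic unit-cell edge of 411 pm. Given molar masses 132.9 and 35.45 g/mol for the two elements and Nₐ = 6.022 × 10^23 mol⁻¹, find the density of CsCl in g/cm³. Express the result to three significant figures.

4.03 g/cm³

The CsCl-type structure contains Z = 1 formula unit per cell; M(CsCl) = 132.9 + 35.45 = 168.35 g/mol.
a³ = (4.110 × 10^-8 cm)³ = 6.943 × 10^-23 cm³.
ρ = 1 × 168.35 / (6.022 × 10²³ × 6.943 × 10^-23) = 4.027 g/cm³.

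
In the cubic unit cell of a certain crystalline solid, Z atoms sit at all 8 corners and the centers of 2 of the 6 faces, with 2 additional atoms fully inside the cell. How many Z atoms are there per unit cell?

4

Corner atoms are shared by 8 cells (1/8 each), face atoms by 2 (1/2 each), interior atoms are unshared.
Net atoms = 8 × 1/8 + 2 × 1/2 + 2 = 1 + 1 + 2 = 4.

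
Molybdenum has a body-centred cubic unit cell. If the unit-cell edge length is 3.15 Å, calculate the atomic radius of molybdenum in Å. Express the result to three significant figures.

1.36 Å

In a BCC lattice, atoms touch along the body diagonal, so √3·a = 4r.
r = √3·a/4 = 1.7321 × 3.15 / 4 = 1.36 Å.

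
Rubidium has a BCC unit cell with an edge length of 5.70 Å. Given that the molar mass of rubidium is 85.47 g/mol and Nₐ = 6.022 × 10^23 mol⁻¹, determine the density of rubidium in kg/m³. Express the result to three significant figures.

1530 kg/m³

A BCC unit cell contains Z = 2 atoms.
Cell volume: a³ = (5.70 Å)³ = (5.700 × 10^-8 cm)³ = 1.852 × 10^-22 cm³.
ρ = Z·M/(N_A·a³) = 2 × 85.47 / (6.022 × 10²³ × 1.852 × 10^-22) = 1.533 g/cm³ = 1530 kg/m³.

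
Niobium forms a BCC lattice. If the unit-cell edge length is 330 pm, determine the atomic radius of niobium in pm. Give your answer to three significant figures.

143 pm

In a BCC lattice, atoms touch along the body diagonal, so √3·a = 4r.
r = √3·a/4 = 1.7321 × 330 / 4 = 143 pm.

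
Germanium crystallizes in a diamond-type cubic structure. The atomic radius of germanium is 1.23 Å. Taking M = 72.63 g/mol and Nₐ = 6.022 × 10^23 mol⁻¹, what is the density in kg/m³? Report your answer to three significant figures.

In a diamond cubic lattice, nearest neighbors lie along the body diagonal with √3·a = 8r, giving a = 5.681 Å = 5.681 × 10^-8 cm.
With Z = 8, ρ = Z·M/(N_A·a³) = 8 × 72.63 / (6.022 × 10²³ × 1.834 × 10^-22) = 5.262 g/cm³ = 5260 kg/m³.

5260 kg/m³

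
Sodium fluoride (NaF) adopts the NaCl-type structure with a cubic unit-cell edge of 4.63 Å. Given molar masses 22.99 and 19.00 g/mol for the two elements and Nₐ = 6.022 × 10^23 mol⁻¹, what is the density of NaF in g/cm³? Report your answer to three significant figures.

2.81 g/cm³

The NaCl-type structure contains Z = 4 formula units per cell; M(NaF) = 22.99 + 19.00 = 41.99 g/mol.
a³ = (4.630 × 10^-8 cm)³ = 9.925 × 10^-23 cm³.
ρ = 4 × 41.99 / (6.022 × 10²³ × 9.925 × 10^-23) = 2.810 g/cm³.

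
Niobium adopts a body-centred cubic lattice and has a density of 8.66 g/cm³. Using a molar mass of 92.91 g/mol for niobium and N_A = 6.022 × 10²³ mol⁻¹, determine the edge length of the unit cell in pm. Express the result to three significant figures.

329 pm

With Z = 2 atoms per BCC cell, a³ = Z·M/(N_A·ρ) = 2 × 92.91 / (6.022 × 10²³ × 8.660 g/cm³) = 3.563 × 10^-23 cm³.
a = (3.563 × 10^-23)^(1/3) = 3.291 × 10^-8 cm = 329 pm.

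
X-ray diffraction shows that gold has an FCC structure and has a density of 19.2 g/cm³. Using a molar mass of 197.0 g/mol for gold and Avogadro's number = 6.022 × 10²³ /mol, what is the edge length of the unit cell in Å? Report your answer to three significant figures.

With Z = 4 atoms per FCC cell, a³ = Z·M/(N_A·ρ) = 4 × 197.0 / (6.022 × 10²³ × 19.20 g/cm³) = 6.815 × 10^-23 cm³.
a = (6.815 × 10^-23)^(1/3) = 4.085 × 10^-8 cm = 4.08 Å.

4.08 Å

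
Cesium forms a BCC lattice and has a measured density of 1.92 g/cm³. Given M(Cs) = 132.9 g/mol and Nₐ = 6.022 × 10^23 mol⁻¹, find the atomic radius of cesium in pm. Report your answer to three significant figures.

For a BCC cell (Z = 2), a³ = Z·M/(N_A·ρ) = 2 × 132.9 / (6.022 × 10²³ × 1.920) = 2.299 × 10^-22 cm³, so a = 6.126 × 10^-8 cm = 612.6 pm.
Atoms touch along the body diagonal, so √3·a = 4r, so r = 0.4330 × a = 265 pm.

265 pm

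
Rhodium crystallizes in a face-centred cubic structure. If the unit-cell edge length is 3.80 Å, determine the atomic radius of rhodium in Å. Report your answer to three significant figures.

1.34 Å

In an FCC lattice, atoms touch along the face diagonal, so √2·a = 4r.
r = √2·a/4 = 1.4142 × 3.80 / 4 = 1.34 Å.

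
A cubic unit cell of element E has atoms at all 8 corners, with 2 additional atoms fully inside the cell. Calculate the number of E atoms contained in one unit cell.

3

Corner atoms are shared by 8 cells (1/8 each), interior atoms are unshared.
Net atoms = 8 × 1/8 + 2 = 1 + 2 = 3.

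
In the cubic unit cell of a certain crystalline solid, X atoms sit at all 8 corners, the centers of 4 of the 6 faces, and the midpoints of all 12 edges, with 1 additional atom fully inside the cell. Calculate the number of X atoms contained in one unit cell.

7

Corner atoms are shared by 8 cells (1/8 each), face atoms by 2 (1/2 each), edge atoms by 4 (1/4 each), interior atoms are unshared.
Net atoms = 8 × 1/8 + 4 × 1/2 + 12 × 1/4 + 1 = 1 + 2 + 3 + 1 = 7.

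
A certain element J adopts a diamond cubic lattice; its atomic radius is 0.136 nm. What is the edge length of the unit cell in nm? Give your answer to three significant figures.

In a diamond cubic lattice, nearest neighbors lie along the body diagonal with √3·a = 8r.
a = 8r/√3 = 8 × 0.136 / 1.7321 = 0.628 nm.

0.628 nm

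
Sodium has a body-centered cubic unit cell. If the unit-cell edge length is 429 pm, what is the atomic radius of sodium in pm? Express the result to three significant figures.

186 pm

In a BCC lattice, atoms touch along the body diagonal, so √3·a = 4r.
r = √3·a/4 = 1.7321 × 429 / 4 = 186 pm.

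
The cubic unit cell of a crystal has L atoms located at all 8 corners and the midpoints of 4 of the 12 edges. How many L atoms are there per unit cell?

2

Corner atoms are shared by 8 cells (1/8 each), edge atoms by 4 (1/4 each).
Net atoms = 8 × 1/8 + 4 × 1/4 = 1 + 1 = 2.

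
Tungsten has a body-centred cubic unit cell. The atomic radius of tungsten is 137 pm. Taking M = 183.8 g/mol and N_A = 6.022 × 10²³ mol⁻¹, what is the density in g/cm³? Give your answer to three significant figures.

19.3 g/cm³

In a BCC lattice, atoms touch along the body diagonal, so √3·a = 4r, giving a = 316.4 pm = 3.164 × 10^-8 cm.
With Z = 2, ρ = Z·M/(N_A·a³) = 2 × 183.8 / (6.022 × 10²³ × 3.167 × 10^-23) = 19.27 g/cm³.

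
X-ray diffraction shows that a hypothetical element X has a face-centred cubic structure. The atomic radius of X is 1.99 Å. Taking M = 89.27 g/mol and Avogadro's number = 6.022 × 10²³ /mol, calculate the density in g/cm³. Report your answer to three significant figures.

3.33 g/cm³

In an FCC lattice, atoms touch along the face diagonal, so √2·a = 4r, giving a = 5.629 Å = 5.629 × 10^-8 cm.
With Z = 4, ρ = Z·M/(N_A·a³) = 4 × 89.27 / (6.022 × 10²³ × 1.783 × 10^-22) = 3.325 g/cm³.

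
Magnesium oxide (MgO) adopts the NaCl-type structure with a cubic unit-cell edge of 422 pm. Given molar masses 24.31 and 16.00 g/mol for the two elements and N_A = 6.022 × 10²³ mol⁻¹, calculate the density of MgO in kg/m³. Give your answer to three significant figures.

3560 kg/m³

The NaCl-type structure contains Z = 4 formula units per cell; M(MgO) = 24.31 + 16.00 = 40.31 g/mol.
a³ = (4.220 × 10^-8 cm)³ = 7.515 × 10^-23 cm³.
ρ = 4 × 40.31 / (6.022 × 10²³ × 7.515 × 10^-23) = 3.563 g/cm³ = 3560 kg/m³.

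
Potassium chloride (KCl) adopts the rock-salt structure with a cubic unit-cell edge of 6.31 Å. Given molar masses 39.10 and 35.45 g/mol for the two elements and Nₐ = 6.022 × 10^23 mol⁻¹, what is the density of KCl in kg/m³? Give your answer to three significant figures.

The rock-salt structure contains Z = 4 formula units per cell; M(KCl) = 39.10 + 35.45 = 74.55 g/mol.
a³ = (6.310 × 10^-8 cm)³ = 2.512 × 10^-22 cm³.
ρ = 4 × 74.55 / (6.022 × 10²³ × 2.512 × 10^-22) = 1.971 g/cm³ = 1970 kg/m³.

1970 kg/m³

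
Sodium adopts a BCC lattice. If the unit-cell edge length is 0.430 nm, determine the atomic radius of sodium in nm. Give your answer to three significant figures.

0.186 nm

In a BCC lattice, atoms touch along the body diagonal, so √3·a = 4r.
r = √3·a/4 = 1.7321 × 0.430 / 4 = 0.186 nm.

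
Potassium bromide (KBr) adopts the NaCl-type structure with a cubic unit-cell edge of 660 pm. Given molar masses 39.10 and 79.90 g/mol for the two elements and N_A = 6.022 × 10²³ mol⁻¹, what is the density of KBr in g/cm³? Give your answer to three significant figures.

The NaCl-type structure contains Z = 4 formula units per cell; M(KBr) = 39.10 + 79.90 = 119.0 g/mol.
a³ = (6.600 × 10^-8 cm)³ = 2.875 × 10^-22 cm³.
ρ = 4 × 119.0 / (6.022 × 10²³ × 2.875 × 10^-22) = 2.749 g/cm³.

2.75 g/cm³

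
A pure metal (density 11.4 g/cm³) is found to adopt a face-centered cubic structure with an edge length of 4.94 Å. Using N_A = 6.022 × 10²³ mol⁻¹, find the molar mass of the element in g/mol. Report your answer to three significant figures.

An FCC cell has Z = 4 atoms; a = 4.940 × 10^-8 cm.
M = ρ·N_A·a³/Z = 11.4 × 6.022 × 10²³ × 1.206 × 10^-22 / 4 = 207 g/mol.

207 g/mol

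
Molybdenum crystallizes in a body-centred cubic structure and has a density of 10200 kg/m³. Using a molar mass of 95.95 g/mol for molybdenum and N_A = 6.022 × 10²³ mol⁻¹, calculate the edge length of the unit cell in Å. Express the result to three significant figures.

With Z = 2 atoms per BCC cell, a³ = Z·M/(N_A·ρ) = 2 × 95.95 / (6.022 × 10²³ × 10.20 g/cm³) = 3.124 × 10^-23 cm³.
a = (3.124 × 10^-23)^(1/3) = 3.150 × 10^-8 cm = 3.15 Å.

3.15 Å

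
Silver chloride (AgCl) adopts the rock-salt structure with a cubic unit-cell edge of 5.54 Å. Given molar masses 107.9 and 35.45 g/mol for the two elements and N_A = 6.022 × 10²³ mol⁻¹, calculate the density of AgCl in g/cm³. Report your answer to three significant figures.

5.60 g/cm³

The rock-salt structure contains Z = 4 formula units per cell; M(AgCl) = 107.9 + 35.45 = 143.35 g/mol.
a³ = (5.540 × 10^-8 cm)³ = 1.700 × 10^-22 cm³.
ρ = 4 × 143.35 / (6.022 × 10²³ × 1.700 × 10^-22) = 5.600 g/cm³.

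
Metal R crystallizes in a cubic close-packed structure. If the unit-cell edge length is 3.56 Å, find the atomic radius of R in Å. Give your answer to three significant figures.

1.26 Å

In an FCC lattice, atoms touch along the face diagonal, so √2·a = 4r.
r = √2·a/4 = 1.4142 × 3.56 / 4 = 1.26 Å.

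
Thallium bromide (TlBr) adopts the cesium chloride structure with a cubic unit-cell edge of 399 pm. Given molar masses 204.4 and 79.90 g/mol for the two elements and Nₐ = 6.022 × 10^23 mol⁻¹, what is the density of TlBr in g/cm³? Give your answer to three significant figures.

The cesium chloride structure contains Z = 1 formula unit per cell; M(TlBr) = 204.4 + 79.90 = 284.3 g/mol.
a³ = (3.990 × 10^-8 cm)³ = 6.352 × 10^-23 cm³.
ρ = 1 × 284.3 / (6.022 × 10²³ × 6.352 × 10^-23) = 7.432 g/cm³.

7.43 g/cm³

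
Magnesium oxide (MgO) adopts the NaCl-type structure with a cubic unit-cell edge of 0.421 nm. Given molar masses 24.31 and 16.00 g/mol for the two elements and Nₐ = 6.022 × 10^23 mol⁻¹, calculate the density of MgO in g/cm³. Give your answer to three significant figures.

The NaCl-type structure contains Z = 4 formula units per cell; M(MgO) = 24.31 + 16.00 = 40.31 g/mol.
a³ = (4.210 × 10^-8 cm)³ = 7.462 × 10^-23 cm³.
ρ = 4 × 40.31 / (6.022 × 10²³ × 7.462 × 10^-23) = 3.588 g/cm³.

3.59 g/cm³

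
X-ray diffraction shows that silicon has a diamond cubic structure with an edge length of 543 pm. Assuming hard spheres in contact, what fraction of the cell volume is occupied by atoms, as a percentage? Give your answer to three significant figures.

34.0%

In a diamond cubic lattice nearest neighbors lie along the body diagonal with √3·a = 8r, so r = 0.2165a = 117.6 pm.
Packing fraction = Z·(4/3)πr³ / a³ = 8 × (4/3)π × (117.6)³ / (543)³ = 0.3401 = 34.0%.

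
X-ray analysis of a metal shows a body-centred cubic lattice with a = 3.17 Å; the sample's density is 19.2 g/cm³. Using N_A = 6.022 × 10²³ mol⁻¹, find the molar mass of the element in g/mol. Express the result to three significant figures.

184 g/mol

A BCC cell has Z = 2 atoms; a = 3.170 × 10^-8 cm.
M = ρ·N_A·a³/Z = 19.2 × 6.022 × 10²³ × 3.186 × 10^-23 / 2 = 184 g/mol.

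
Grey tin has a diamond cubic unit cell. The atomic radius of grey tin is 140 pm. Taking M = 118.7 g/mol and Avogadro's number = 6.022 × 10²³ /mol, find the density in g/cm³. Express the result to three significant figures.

In a diamond cubic lattice, nearest neighbors lie along the body diagonal with √3·a = 8r, giving a = 646.6 pm = 6.466 × 10^-8 cm.
With Z = 8, ρ = Z·M/(N_A·a³) = 8 × 118.7 / (6.022 × 10²³ × 2.704 × 10^-22) = 5.832 g/cm³.

5.83 g/cm³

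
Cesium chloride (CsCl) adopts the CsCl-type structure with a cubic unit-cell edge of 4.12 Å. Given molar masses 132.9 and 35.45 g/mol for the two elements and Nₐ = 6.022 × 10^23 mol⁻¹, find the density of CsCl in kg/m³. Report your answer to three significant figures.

4000 kg/m³

The CsCl-type structure contains Z = 1 formula unit per cell; M(CsCl) = 132.9 + 35.45 = 168.35 g/mol.
a³ = (4.120 × 10^-8 cm)³ = 6.993 × 10^-23 cm³.
ρ = 1 × 168.35 / (6.022 × 10²³ × 6.993 × 10^-23) = 3.997 g/cm³ = 4000 kg/m³.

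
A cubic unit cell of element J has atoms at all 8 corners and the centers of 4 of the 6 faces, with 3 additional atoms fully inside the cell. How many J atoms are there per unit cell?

Corner atoms are shared by 8 cells (1/8 each), face atoms by 2 (1/2 each), interior atoms are unshared.
Net atoms = 8 × 1/8 + 4 × 1/2 + 3 = 1 + 2 + 3 = 6.

6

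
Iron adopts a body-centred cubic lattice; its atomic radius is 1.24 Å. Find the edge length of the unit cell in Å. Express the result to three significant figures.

In a BCC lattice, atoms touch along the body diagonal, so √3·a = 4r.
a = 4r/√3 = 4 × 1.24 / 1.7321 = 2.86 Å.

2.86 Å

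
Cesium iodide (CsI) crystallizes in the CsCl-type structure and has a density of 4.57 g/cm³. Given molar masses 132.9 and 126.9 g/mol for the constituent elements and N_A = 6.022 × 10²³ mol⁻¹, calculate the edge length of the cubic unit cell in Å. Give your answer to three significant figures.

4.55 Å

M(CsI) = 259.8 g/mol; Z = 1 formula unit per cell.
a³ = Z·M/(N_A·ρ) = 1 × 259.8 / (6.022 × 10²³ × 4.57) = 9.440 × 10^-23 cm³, so a = 4.553 × 10^-8 cm = 4.55 Å.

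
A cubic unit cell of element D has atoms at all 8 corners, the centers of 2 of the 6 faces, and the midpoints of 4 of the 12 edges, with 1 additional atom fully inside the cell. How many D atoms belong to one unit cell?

Corner atoms are shared by 8 cells (1/8 each), face atoms by 2 (1/2 each), edge atoms by 4 (1/4 each), interior atoms are unshared.
Net atoms = 8 × 1/8 + 2 × 1/2 + 4 × 1/4 + 1 = 1 + 1 + 1 + 1 = 4.

4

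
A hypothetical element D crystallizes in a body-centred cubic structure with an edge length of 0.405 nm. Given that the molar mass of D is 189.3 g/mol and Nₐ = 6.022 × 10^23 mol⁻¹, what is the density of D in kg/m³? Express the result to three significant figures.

A BCC unit cell contains Z = 2 atoms.
Cell volume: a³ = (0.405 nm)³ = (4.050 × 10^-8 cm)³ = 6.643 × 10^-23 cm³.
ρ = Z·M/(N_A·a³) = 2 × 189.3 / (6.022 × 10²³ × 6.643 × 10^-23) = 9.464 g/cm³ = 9460 kg/m³.

9460 kg/m³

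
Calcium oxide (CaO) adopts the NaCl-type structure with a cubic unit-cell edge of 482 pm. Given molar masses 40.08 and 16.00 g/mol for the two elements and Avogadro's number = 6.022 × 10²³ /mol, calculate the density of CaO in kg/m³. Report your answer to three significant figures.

The NaCl-type structure contains Z = 4 formula units per cell; M(CaO) = 40.08 + 16.00 = 56.08 g/mol.
a³ = (4.820 × 10^-8 cm)³ = 1.120 × 10^-22 cm³.
ρ = 4 × 56.08 / (6.022 × 10²³ × 1.120 × 10^-22) = 3.326 g/cm³ = 3330 kg/m³.

3330 kg/m³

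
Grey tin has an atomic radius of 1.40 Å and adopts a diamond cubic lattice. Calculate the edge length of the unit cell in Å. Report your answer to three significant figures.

In a diamond cubic lattice, nearest neighbors lie along the body diagonal with √3·a = 8r.
a = 8r/√3 = 8 × 1.40 / 1.7321 = 6.47 Å.

6.47 Å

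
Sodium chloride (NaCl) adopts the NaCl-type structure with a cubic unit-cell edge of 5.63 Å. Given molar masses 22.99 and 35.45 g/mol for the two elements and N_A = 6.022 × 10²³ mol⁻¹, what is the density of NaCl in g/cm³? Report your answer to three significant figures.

2.18 g/cm³

The NaCl-type structure contains Z = 4 formula units per cell; M(NaCl) = 22.99 + 35.45 = 58.44 g/mol.
a³ = (5.630 × 10^-8 cm)³ = 1.785 × 10^-22 cm³.
ρ = 4 × 58.44 / (6.022 × 10²³ × 1.785 × 10^-22) = 2.175 g/cm³.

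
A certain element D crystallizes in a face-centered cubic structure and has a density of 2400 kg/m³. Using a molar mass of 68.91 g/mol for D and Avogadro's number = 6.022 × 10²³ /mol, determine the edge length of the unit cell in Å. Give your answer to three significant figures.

With Z = 4 atoms per FCC cell, a³ = Z·M/(N_A·ρ) = 4 × 68.91 / (6.022 × 10²³ × 2.400 g/cm³) = 1.907 × 10^-22 cm³.
a = (1.907 × 10^-22)^(1/3) = 5.756 × 10^-8 cm = 5.76 Å.

5.76 Å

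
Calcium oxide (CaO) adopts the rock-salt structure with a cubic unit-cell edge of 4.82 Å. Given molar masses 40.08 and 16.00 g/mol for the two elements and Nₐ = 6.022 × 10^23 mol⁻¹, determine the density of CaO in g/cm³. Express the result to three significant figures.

The rock-salt structure contains Z = 4 formula units per cell; M(CaO) = 40.08 + 16.00 = 56.08 g/mol.
a³ = (4.820 × 10^-8 cm)³ = 1.120 × 10^-22 cm³.
ρ = 4 × 56.08 / (6.022 × 10²³ × 1.120 × 10^-22) = 3.326 g/cm³.

3.33 g/cm³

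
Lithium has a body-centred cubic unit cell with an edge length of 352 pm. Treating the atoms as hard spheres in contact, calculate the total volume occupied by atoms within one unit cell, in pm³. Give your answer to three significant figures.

2.97 × 10^7 pm³

In a BCC lattice atoms touch along the body diagonal, so √3·a = 4r, so r = 0.4330a = 152.4 pm.
V_atoms = Z × (4/3)πr³ = 2 × (4/3)π × (152.4)³ = 2.97 × 10^7 pm³.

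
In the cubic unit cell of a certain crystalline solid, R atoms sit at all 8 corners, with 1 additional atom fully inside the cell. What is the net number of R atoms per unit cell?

Corner atoms are shared by 8 cells (1/8 each), interior atoms are unshared.
Net atoms = 8 × 1/8 + 1 = 1 + 1 = 2.

2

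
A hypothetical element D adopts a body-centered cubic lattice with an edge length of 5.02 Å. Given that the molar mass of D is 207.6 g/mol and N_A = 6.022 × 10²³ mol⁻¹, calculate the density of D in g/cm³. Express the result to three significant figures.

A BCC unit cell contains Z = 2 atoms.
Cell volume: a³ = (5.02 Å)³ = (5.020 × 10^-8 cm)³ = 1.265 × 10^-22 cm³.
ρ = Z·M/(N_A·a³) = 2 × 207.6 / (6.022 × 10²³ × 1.265 × 10^-22) = 5.450 g/cm³.

5.45 g/cm³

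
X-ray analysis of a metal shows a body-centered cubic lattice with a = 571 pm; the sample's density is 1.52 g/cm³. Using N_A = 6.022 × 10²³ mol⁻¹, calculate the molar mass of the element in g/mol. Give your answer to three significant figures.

85.2 g/mol

A BCC cell has Z = 2 atoms; a = 5.710 × 10^-8 cm.
M = ρ·N_A·a³/Z = 1.52 × 6.022 × 10²³ × 1.862 × 10^-22 / 2 = 85.2 g/mol.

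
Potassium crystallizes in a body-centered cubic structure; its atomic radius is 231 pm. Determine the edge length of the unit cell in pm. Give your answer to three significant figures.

In a BCC lattice, atoms touch along the body diagonal, so √3·a = 4r.
a = 4r/√3 = 4 × 231 / 1.7321 = 533 pm.

533 pm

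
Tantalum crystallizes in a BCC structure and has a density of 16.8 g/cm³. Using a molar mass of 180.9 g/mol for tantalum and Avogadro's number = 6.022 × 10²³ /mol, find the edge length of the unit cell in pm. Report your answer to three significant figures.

329 pm

With Z = 2 atoms per BCC cell, a³ = Z·M/(N_A·ρ) = 2 × 180.9 / (6.022 × 10²³ × 16.80 g/cm³) = 3.576 × 10^-23 cm³.
a = (3.576 × 10^-23)^(1/3) = 3.295 × 10^-8 cm = 329 pm.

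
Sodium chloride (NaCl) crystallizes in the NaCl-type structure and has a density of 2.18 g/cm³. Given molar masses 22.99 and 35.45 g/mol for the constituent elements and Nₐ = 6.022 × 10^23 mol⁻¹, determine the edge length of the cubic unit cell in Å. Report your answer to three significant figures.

5.63 Å

M(NaCl) = 58.44 g/mol; Z = 4 formula units per cell.
a³ = Z·M/(N_A·ρ) = 4 × 58.44 / (6.022 × 10²³ × 2.18) = 1.781 × 10^-22 cm³, so a = 5.626 × 10^-8 cm = 5.63 Å.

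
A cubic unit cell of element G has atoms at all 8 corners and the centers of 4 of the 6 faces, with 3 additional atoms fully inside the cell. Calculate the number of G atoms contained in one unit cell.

6

Corner atoms are shared by 8 cells (1/8 each), face atoms by 2 (1/2 each), interior atoms are unshared.
Net atoms = 8 × 1/8 + 4 × 1/2 + 3 = 1 + 2 + 3 = 6.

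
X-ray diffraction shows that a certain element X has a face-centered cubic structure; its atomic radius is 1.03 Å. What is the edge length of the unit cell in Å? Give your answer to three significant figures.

2.91 Å

In an FCC lattice, atoms touch along the face diagonal, so √2·a = 4r.
a = 4r/√2 = 4 × 1.03 / 1.4142 = 2.91 Å.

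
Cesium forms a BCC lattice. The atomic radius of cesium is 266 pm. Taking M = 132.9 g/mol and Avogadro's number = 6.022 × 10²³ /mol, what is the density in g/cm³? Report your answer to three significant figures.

In a BCC lattice, atoms touch along the body diagonal, so √3·a = 4r, giving a = 614.3 pm = 6.143 × 10^-8 cm.
With Z = 2, ρ = Z·M/(N_A·a³) = 2 × 132.9 / (6.022 × 10²³ × 2.318 × 10^-22) = 1.904 g/cm³.

1.90 g/cm³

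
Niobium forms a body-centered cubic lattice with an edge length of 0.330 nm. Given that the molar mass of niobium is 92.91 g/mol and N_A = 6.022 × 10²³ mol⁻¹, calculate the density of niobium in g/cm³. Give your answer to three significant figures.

A BCC unit cell contains Z = 2 atoms.
Cell volume: a³ = (0.330 nm)³ = (3.300 × 10^-8 cm)³ = 3.594 × 10^-23 cm³.
ρ = Z·M/(N_A·a³) = 2 × 92.91 / (6.022 × 10²³ × 3.594 × 10^-23) = 8.586 g/cm³.

8.59 g/cm³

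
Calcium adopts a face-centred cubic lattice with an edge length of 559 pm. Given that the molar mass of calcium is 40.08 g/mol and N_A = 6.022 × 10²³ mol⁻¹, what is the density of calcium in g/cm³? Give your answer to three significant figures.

1.52 g/cm³

An FCC unit cell contains Z = 4 atoms.
Cell volume: a³ = (559 pm)³ = (5.590 × 10^-8 cm)³ = 1.747 × 10^-22 cm³.
ρ = Z·M/(N_A·a³) = 4 × 40.08 / (6.022 × 10²³ × 1.747 × 10^-22) = 1.524 g/cm³.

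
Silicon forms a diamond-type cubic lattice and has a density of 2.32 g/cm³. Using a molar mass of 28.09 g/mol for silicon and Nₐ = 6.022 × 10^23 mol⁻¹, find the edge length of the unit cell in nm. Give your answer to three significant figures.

0.544 nm

With Z = 8 atoms per diamond cubic cell, a³ = Z·M/(N_A·ρ) = 8 × 28.09 / (6.022 × 10²³ × 2.320 g/cm³) = 1.608 × 10^-22 cm³.
a = (1.608 × 10^-22)^(1/3) = 5.438 × 10^-8 cm = 0.544 nm.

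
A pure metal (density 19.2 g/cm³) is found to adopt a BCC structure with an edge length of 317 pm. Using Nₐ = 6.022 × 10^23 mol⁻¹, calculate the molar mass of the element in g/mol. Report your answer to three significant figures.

A BCC cell has Z = 2 atoms; a = 3.170 × 10^-8 cm.
M = ρ·N_A·a³/Z = 19.2 × 6.022 × 10²³ × 3.186 × 10^-23 / 2 = 184 g/mol.

184 g/mol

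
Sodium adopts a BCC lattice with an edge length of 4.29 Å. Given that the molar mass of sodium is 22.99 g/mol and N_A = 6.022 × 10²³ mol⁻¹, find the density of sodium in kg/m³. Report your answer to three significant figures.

967 kg/m³

A BCC unit cell contains Z = 2 atoms.
Cell volume: a³ = (4.29 Å)³ = (4.290 × 10^-8 cm)³ = 7.895 × 10^-23 cm³.
ρ = Z·M/(N_A·a³) = 2 × 22.99 / (6.022 × 10²³ × 7.895 × 10^-23) = 0.9671 g/cm³ = 967 kg/m³.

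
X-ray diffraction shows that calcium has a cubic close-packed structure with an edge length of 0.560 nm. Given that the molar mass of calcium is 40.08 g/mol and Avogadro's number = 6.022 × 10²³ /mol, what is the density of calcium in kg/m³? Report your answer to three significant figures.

1520 kg/m³

An FCC unit cell contains Z = 4 atoms.
Cell volume: a³ = (0.560 nm)³ = (5.600 × 10^-8 cm)³ = 1.756 × 10^-22 cm³.
ρ = Z·M/(N_A·a³) = 4 × 40.08 / (6.022 × 10²³ × 1.756 × 10^-22) = 1.516 g/cm³ = 1520 kg/m³.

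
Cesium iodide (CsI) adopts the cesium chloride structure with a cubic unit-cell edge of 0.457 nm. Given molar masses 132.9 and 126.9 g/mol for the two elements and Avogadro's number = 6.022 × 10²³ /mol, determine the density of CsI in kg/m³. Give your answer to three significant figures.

The cesium chloride structure contains Z = 1 formula unit per cell; M(CsI) = 132.9 + 126.9 = 259.8 g/mol.
a³ = (4.570 × 10^-8 cm)³ = 9.544 × 10^-23 cm³.
ρ = 1 × 259.8 / (6.022 × 10²³ × 9.544 × 10^-23) = 4.520 g/cm³ = 4520 kg/m³.

4520 kg/m³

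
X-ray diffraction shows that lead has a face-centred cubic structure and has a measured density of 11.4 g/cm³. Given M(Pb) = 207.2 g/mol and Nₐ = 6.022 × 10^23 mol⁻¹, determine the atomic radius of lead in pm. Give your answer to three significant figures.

175 pm

For an FCC cell (Z = 4), a³ = Z·M/(N_A·ρ) = 4 × 207.2 / (6.022 × 10²³ × 11.40) = 1.207 × 10^-22 cm³, so a = 4.942 × 10^-8 cm = 494.2 pm.
Atoms touch along the face diagonal, so √2·a = 4r, so r = 0.3536 × a = 175 pm.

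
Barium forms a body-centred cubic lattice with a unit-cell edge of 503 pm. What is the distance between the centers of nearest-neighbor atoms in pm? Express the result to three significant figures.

436 pm

In a BCC structure, atoms touch along the body diagonal, so √3·a = 4r; the nearest-neighbor distance equals 2r = 0.8660·a.
d = 0.8660 × 503 = 436 pm.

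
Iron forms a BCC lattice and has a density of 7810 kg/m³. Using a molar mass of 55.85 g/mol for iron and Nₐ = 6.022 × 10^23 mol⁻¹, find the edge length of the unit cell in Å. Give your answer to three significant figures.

With Z = 2 atoms per BCC cell, a³ = Z·M/(N_A·ρ) = 2 × 55.85 / (6.022 × 10²³ × 7.810 g/cm³) = 2.375 × 10^-23 cm³.
a = (2.375 × 10^-23)^(1/3) = 2.874 × 10^-8 cm = 2.87 Å.

2.87 Å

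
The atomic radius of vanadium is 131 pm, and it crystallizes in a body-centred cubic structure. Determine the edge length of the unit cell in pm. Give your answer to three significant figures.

303 pm

In a BCC lattice, atoms touch along the body diagonal, so √3·a = 4r.
a = 4r/√3 = 4 × 131 / 1.7321 = 303 pm.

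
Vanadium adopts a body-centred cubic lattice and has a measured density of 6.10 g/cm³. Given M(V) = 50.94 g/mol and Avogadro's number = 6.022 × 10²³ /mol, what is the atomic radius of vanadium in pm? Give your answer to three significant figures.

For a BCC cell (Z = 2), a³ = Z·M/(N_A·ρ) = 2 × 50.94 / (6.022 × 10²³ × 6.100) = 2.773 × 10^-23 cm³, so a = 3.027 × 10^-8 cm = 302.7 pm.
Atoms touch along the body diagonal, so √3·a = 4r, so r = 0.4330 × a = 131 pm.

131 pm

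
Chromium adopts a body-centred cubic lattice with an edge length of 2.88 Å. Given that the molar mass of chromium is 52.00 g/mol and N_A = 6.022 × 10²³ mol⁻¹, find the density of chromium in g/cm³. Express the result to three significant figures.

7.23 g/cm³

A BCC unit cell contains Z = 2 atoms.
Cell volume: a³ = (2.88 Å)³ = (2.880 × 10^-8 cm)³ = 2.389 × 10^-23 cm³.
ρ = Z·M/(N_A·a³) = 2 × 52.00 / (6.022 × 10²³ × 2.389 × 10^-23) = 7.230 g/cm³.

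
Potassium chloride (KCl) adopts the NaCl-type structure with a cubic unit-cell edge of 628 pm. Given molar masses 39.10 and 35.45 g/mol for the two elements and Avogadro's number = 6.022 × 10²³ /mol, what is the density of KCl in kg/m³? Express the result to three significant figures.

2000 kg/m³

The NaCl-type structure contains Z = 4 formula units per cell; M(KCl) = 39.10 + 35.45 = 74.55 g/mol.
a³ = (6.280 × 10^-8 cm)³ = 2.477 × 10^-22 cm³.
ρ = 4 × 74.55 / (6.022 × 10²³ × 2.477 × 10^-22) = 1.999 g/cm³ = 2000 kg/m³.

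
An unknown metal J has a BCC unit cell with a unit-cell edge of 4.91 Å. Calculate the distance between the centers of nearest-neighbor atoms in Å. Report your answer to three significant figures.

In a BCC structure, atoms touch along the body diagonal, so √3·a = 4r; the nearest-neighbor distance equals 2r = 0.8660·a.
d = 0.8660 × 4.91 = 4.25 Å.

4.25 Å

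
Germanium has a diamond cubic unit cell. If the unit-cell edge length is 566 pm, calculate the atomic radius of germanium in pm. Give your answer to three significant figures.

In a diamond cubic lattice, nearest neighbors lie along the body diagonal with √3·a = 8r.
r = √3·a/8 = 1.7321 × 566 / 8 = 123 pm.

123 pm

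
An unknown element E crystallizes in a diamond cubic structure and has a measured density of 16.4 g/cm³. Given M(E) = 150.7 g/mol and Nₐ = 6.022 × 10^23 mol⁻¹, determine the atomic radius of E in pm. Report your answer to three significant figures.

For a diamond cubic cell (Z = 8), a³ = Z·M/(N_A·ρ) = 8 × 150.7 / (6.022 × 10²³ × 16.40) = 1.221 × 10^-22 cm³, so a = 4.961 × 10^-8 cm = 496.1 pm.
Nearest neighbors lie along the body diagonal with √3·a = 8r, so r = 0.2165 × a = 107 pm.

107 pm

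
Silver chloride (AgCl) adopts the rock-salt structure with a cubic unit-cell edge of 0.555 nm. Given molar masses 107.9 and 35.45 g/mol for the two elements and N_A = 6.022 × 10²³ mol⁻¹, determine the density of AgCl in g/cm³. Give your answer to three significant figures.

5.57 g/cm³

The rock-salt structure contains Z = 4 formula units per cell; M(AgCl) = 107.9 + 35.45 = 143.35 g/mol.
a³ = (5.550 × 10^-8 cm)³ = 1.710 × 10^-22 cm³.
ρ = 4 × 143.35 / (6.022 × 10²³ × 1.710 × 10^-22) = 5.570 g/cm³.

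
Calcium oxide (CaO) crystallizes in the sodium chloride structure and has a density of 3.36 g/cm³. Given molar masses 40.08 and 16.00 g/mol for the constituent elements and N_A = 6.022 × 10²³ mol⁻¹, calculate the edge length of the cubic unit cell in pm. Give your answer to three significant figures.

480 pm

M(CaO) = 56.08 g/mol; Z = 4 formula units per cell.
a³ = Z·M/(N_A·ρ) = 4 × 56.08 / (6.022 × 10²³ × 3.36) = 1.109 × 10^-22 cm³, so a = 4.804 × 10^-8 cm = 480 pm.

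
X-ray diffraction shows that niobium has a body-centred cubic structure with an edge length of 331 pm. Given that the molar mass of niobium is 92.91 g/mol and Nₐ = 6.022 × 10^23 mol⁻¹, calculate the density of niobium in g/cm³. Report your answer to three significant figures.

A BCC unit cell contains Z = 2 atoms.
Cell volume: a³ = (331 pm)³ = (3.310 × 10^-8 cm)³ = 3.626 × 10^-23 cm³.
ρ = Z·M/(N_A·a³) = 2 × 92.91 / (6.022 × 10²³ × 3.626 × 10^-23) = 8.509 g/cm³.

8.51 g/cm³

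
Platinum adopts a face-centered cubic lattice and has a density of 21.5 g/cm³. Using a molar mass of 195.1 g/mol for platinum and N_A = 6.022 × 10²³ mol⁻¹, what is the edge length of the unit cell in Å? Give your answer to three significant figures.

3.92 Å

With Z = 4 atoms per FCC cell, a³ = Z·M/(N_A·ρ) = 4 × 195.1 / (6.022 × 10²³ × 21.50 g/cm³) = 6.028 × 10^-23 cm³.
a = (6.028 × 10^-23)^(1/3) = 3.921 × 10^-8 cm = 3.92 Å.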